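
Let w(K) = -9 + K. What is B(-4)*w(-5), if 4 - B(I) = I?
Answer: -112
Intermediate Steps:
B(I) = 4 - I
B(-4)*w(-5) = (4 - 1*(-4))*(-9 - 5) = (4 + 4)*(-14) = 8*(-14) = -112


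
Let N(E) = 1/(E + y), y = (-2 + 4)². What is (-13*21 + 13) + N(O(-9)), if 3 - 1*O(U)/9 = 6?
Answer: -5981/23 ≈ -260.04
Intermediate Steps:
y = 4 (y = 2² = 4)
O(U) = -27 (O(U) = 27 - 9*6 = 27 - 54 = -27)
N(E) = 1/(4 + E) (N(E) = 1/(E + 4) = 1/(4 + E))
(-13*21 + 13) + N(O(-9)) = (-13*21 + 13) + 1/(4 - 27) = (-273 + 13) + 1/(-23) = -260 - 1/23 = -5981/23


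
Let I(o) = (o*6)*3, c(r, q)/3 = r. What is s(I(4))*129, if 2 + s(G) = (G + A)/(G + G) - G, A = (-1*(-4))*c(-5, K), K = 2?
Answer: -38141/4 ≈ -9535.3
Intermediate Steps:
c(r, q) = 3*r
A = -60 (A = (-1*(-4))*(3*(-5)) = 4*(-15) = -60)
I(o) = 18*o (I(o) = (6*o)*3 = 18*o)
s(G) = -2 - G + (-60 + G)/(2*G) (s(G) = -2 + ((G - 60)/(G + G) - G) = -2 + ((-60 + G)/((2*G)) - G) = -2 + ((-60 + G)*(1/(2*G)) - G) = -2 + ((-60 + G)/(2*G) - G) = -2 + (-G + (-60 + G)/(2*G)) = -2 - G + (-60 + G)/(2*G))
s(I(4))*129 = (-3/2 - 18*4 - 30/(18*4))*129 = (-3/2 - 1*72 - 30/72)*129 = (-3/2 - 72 - 30*1/72)*129 = (-3/2 - 72 - 5/12)*129 = -887/12*129 = -38141/4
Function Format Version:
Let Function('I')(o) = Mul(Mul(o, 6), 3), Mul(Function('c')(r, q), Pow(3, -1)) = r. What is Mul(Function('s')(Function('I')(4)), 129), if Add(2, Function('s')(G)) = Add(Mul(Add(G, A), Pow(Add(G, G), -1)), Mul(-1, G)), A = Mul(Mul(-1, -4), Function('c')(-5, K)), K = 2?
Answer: Rational(-38141, 4) ≈ -9535.3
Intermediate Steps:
Function('c')(r, q) = Mul(3, r)
A = -60 (A = Mul(Mul(-1, -4), Mul(3, -5)) = Mul(4, -15) = -60)
Function('I')(o) = Mul(18, o) (Function('I')(o) = Mul(Mul(6, o), 3) = Mul(18, o))
Function('s')(G) = Add(-2, Mul(-1, G), Mul(Rational(1, 2), Pow(G, -1), Add(-60, G))) (Function('s')(G) = Add(-2, Add(Mul(Add(G, -60), Pow(Add(G, G), -1)), Mul(-1, G))) = Add(-2, Add(Mul(Add(-60, G), Pow(Mul(2, G), -1)), Mul(-1, G))) = Add(-2, Add(Mul(Add(-60, G), Mul(Rational(1, 2), Pow(G, -1))), Mul(-1, G))) = Add(-2, Add(Mul(Rational(1, 2), Pow(G, -1), Add(-60, G)), Mul(-1, G))) = Add(-2, Add(Mul(-1, G), Mul(Rational(1, 2), Pow(G, -1), Add(-60, G)))) = Add(-2, Mul(-1, G), Mul(Rational(1, 2), Pow(G, -1), Add(-60, G))))
Mul(Function('s')(Function('I')(4)), 129) = Mul(Add(Rational(-3, 2), Mul(-1, Mul(18, 4)), Mul(-30, Pow(Mul(18, 4), -1))), 129) = Mul(Add(Rational(-3, 2), Mul(-1, 72), Mul(-30, Pow(72, -1))), 129) = Mul(Add(Rational(-3, 2), -72, Mul(-30, Rational(1, 72))), 129) = Mul(Add(Rational(-3, 2), -72, Rational(-5, 12)), 129) = Mul(Rational(-887, 12), 129) = Rational(-38141, 4)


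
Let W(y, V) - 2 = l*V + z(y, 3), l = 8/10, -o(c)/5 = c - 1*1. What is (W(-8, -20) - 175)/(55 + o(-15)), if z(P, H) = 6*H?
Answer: -19/15 ≈ -1.2667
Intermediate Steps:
o(c) = 5 - 5*c (o(c) = -5*(c - 1*1) = -5*(c - 1) = -5*(-1 + c) = 5 - 5*c)
l = ⅘ (l = 8*(⅒) = ⅘ ≈ 0.80000)
W(y, V) = 20 + 4*V/5 (W(y, V) = 2 + (4*V/5 + 6*3) = 2 + (4*V/5 + 18) = 2 + (18 + 4*V/5) = 20 + 4*V/5)
(W(-8, -20) - 175)/(55 + o(-15)) = ((20 + (⅘)*(-20)) - 175)/(55 + (5 - 5*(-15))) = ((20 - 16) - 175)/(55 + (5 + 75)) = (4 - 175)/(55 + 80) = -171/135 = -171*1/135 = -19/15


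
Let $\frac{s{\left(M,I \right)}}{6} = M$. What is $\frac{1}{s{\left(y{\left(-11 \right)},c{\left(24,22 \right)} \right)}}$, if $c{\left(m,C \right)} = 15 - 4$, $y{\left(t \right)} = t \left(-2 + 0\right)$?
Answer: $\frac{1}{132} \approx 0.0075758$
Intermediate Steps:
$y{\left(t \right)} = - 2 t$ ($y{\left(t \right)} = t \left(-2\right) = - 2 t$)
$c{\left(m,C \right)} = 11$
$s{\left(M,I \right)} = 6 M$
$\frac{1}{s{\left(y{\left(-11 \right)},c{\left(24,22 \right)} \right)}} = \frac{1}{6 \left(\left(-2\right) \left(-11\right)\right)} = \frac{1}{6 \cdot 22} = \frac{1}{132}$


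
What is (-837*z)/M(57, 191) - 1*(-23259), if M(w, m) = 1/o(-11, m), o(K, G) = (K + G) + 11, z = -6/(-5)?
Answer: -842907/5 ≈ -1.6858e+5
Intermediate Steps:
z = 6/5 (z = -6*(-⅕) = 6/5 ≈ 1.2000)
o(K, G) = 11 + G + K (o(K, G) = (G + K) + 11 = 11 + G + K)
M(w, m) = 1/m (M(w, m) = 1/(11 + m - 11) = 1/m)
(-837*z)/M(57, 191) - 1*(-23259) = (-837*6/5)/(1/191) - 1*(-23259) = -5022/(5*1/191) + 23259 = -5022/5*191 + 23259 = -959202/5 + 23259 = -842907/5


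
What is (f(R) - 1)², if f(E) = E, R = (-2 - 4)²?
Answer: 1225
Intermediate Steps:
R = 36 (R = (-6)² = 36)
(f(R) - 1)² = (36 - 1)² = 35² = 1225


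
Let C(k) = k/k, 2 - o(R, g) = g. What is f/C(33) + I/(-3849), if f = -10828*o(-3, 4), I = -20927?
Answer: 83374871/3849 ≈ 21661.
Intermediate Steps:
o(R, g) = 2 - g
f = 21656 (f = -10828*(2 - 1*4) = -10828*(2 - 4) = -10828*(-2) = 21656)
C(k) = 1
f/C(33) + I/(-3849) = 21656/1 - 20927/(-3849) = 21656*1 - 20927*(-1/3849) = 21656 + 20927/3849 = 83374871/3849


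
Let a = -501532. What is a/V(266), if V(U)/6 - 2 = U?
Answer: -125383/402 ≈ -311.90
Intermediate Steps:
V(U) = 12 + 6*U
a/V(266) = -501532/(12 + 6*266) = -501532/(12 + 1596) = -501532/1608 = -501532*1/1608 = -125383/402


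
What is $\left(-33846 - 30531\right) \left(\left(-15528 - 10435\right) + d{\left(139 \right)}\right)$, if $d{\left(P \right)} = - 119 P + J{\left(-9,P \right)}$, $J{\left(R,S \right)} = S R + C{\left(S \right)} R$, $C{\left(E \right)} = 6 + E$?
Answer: $2900827620$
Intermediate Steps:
$J{\left(R,S \right)} = R S + R \left(6 + S\right)$ ($J{\left(R,S \right)} = S R + \left(6 + S\right) R = R S + R \left(6 + S\right)$)
$d{\left(P \right)} = -54 - 137 P$ ($d{\left(P \right)} = - 119 P + 2 \left(-9\right) \left(3 + P\right) = - 119 P - \left(54 + 18 P\right) = -54 - 137 P$)
$\left(-33846 - 30531\right) \left(\left(-15528 - 10435\right) + d{\left(139 \right)}\right) = \left(-33846 - 30531\right) \left(\left(-15528 - 10435\right) - 19097\right) = - 64377 \left(-25963 - 19097\right) = \left(-64377\right) \left(-45060\right) = 2900827620$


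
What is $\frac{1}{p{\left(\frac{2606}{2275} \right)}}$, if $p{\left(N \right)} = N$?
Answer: $\frac{2275}{2606} \approx 0.87299$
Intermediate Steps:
$\frac{1}{p{\left(\frac{2606}{2275} \right)}} = \frac{1}{2606 \cdot \frac{1}{2275}} = \frac{1}{\frac{2606}{2275}} = \frac{2275}{2606}$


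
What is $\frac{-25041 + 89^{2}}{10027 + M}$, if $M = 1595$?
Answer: $- \frac{8560}{5811} \approx -1.4731$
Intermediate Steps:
$\frac{-25041 + 89^{2}}{10027 + M} = \frac{-25041 + 89^{2}}{10027 + 1595} = \frac{-25041 + 7921}{11622} = \left(-17120\right) \frac{1}{11622} = - \frac{8560}{5811}$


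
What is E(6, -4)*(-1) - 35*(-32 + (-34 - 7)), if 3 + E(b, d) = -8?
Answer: 2566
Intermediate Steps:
E(b, d) = -11 (E(b, d) = -3 - 8 = -11)
E(6, -4)*(-1) - 35*(-32 + (-34 - 7)) = -11*(-1) - 35*(-32 + (-34 - 7)) = 11 - 35*(-32 - 41) = 11 - 35*(-73) = 11 - 1*(-2555) = 11 + 2555 = 2566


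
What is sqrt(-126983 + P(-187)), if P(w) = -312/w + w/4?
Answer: 57*I*sqrt(5468815)/374 ≈ 356.41*I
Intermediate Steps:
P(w) = -312/w + w/4 (P(w) = -312/w + w*(1/4) = -312/w + w/4)
sqrt(-126983 + P(-187)) = sqrt(-126983 + (-312/(-187) + (1/4)*(-187))) = sqrt(-126983 + (-312*(-1/187) - 187/4)) = sqrt(-126983 + (312/187 - 187/4)) = sqrt(-126983 - 33721/748) = sqrt(-95017005/748) = 57*I*sqrt(5468815)/374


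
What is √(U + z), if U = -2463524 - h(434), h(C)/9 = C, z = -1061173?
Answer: 9*I*√43563 ≈ 1878.5*I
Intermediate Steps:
h(C) = 9*C
U = -2467430 (U = -2463524 - 9*434 = -2463524 - 1*3906 = -2463524 - 3906 = -2467430)
√(U + z) = √(-2467430 - 1061173) = √(-3528603) = 9*I*√43563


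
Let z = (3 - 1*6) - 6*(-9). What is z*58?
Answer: 2958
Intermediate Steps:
z = 51 (z = (3 - 6) + 54 = -3 + 54 = 51)
z*58 = 51*58 = 2958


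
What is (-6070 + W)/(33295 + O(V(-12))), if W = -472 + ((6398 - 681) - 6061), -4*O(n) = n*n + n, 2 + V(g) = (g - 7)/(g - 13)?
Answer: -8607500/41618657 ≈ -0.20682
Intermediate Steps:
V(g) = -2 + (-7 + g)/(-13 + g) (V(g) = -2 + (g - 7)/(g - 13) = -2 + (-7 + g)/(-13 + g))
O(n) = -n/4 - n²/4 (O(n) = -(n*n + n)/4 = -(n² + n)/4 = -(n + n²)/4 = -n/4 - n²/4)
W = -816 (W = -472 + (5717 - 6061) = -472 - 344 = -816)
(-6070 + W)/(33295 + O(V(-12))) = (-6070 - 816)/(33295 - (19 - 1*(-12))/(-13 - 12)*(1 + (19 - 1*(-12))/(-13 - 12))/4) = -6886/(33295 - (19 + 12)/(-25)*(1 + (19 + 12)/(-25))/4) = -6886/(33295 - (-1/25*31)*(1 - 1/25*31)/4) = -6886/(33295 - ¼*(-31/25)*(1 - 31/25)) = -6886/(33295 - ¼*(-31/25)*(-6/25)) = -6886/(33295 - 93/1250) = -6886/41618657/1250 = -6886*1250/41618657 = -8607500/41618657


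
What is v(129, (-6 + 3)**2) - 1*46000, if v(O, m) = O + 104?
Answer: -45767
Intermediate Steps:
v(O, m) = 104 + O
v(129, (-6 + 3)**2) - 1*46000 = (104 + 129) - 1*46000 = 233 - 46000 = -45767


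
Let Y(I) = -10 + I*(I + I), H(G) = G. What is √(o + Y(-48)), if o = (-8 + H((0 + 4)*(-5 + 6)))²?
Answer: √4614 ≈ 67.926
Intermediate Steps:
Y(I) = -10 + 2*I² (Y(I) = -10 + I*(2*I) = -10 + 2*I²)
o = 16 (o = (-8 + (0 + 4)*(-5 + 6))² = (-8 + 4*1)² = (-8 + 4)² = (-4)² = 16)
√(o + Y(-48)) = √(16 + (-10 + 2*(-48)²)) = √(16 + (-10 + 2*2304)) = √(16 + (-10 + 4608)) = √(16 + 4598) = √4614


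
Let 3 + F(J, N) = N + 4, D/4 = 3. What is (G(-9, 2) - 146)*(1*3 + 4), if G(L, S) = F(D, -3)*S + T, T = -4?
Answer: -1078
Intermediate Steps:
D = 12 (D = 4*3 = 12)
F(J, N) = 1 + N (F(J, N) = -3 + (N + 4) = -3 + (4 + N) = 1 + N)
G(L, S) = -4 - 2*S (G(L, S) = (1 - 3)*S - 4 = -2*S - 4 = -4 - 2*S)
(G(-9, 2) - 146)*(1*3 + 4) = ((-4 - 2*2) - 146)*(1*3 + 4) = ((-4 - 4) - 146)*(3 + 4) = (-8 - 146)*7 = -154*7 = -1078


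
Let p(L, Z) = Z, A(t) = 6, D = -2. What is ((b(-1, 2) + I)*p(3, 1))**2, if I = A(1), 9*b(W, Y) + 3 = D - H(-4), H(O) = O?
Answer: 2809/81 ≈ 34.679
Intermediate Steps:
b(W, Y) = -1/9 (b(W, Y) = -1/3 + (-2 - 1*(-4))/9 = -1/3 + (-2 + 4)/9 = -1/3 + (1/9)*2 = -1/3 + 2/9 = -1/9)
I = 6
((b(-1, 2) + I)*p(3, 1))**2 = ((-1/9 + 6)*1)**2 = ((53/9)*1)**2 = (53/9)**2 = 2809/81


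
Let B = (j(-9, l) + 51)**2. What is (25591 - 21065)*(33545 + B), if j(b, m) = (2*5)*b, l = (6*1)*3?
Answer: 158708716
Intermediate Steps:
l = 18 (l = 6*3 = 18)
j(b, m) = 10*b
B = 1521 (B = (10*(-9) + 51)**2 = (-90 + 51)**2 = (-39)**2 = 1521)
(25591 - 21065)*(33545 + B) = (25591 - 21065)*(33545 + 1521) = 4526*35066 = 158708716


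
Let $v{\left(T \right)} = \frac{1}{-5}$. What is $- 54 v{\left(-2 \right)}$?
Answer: $\frac{54}{5} \approx 10.8$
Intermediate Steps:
$v{\left(T \right)} = - \frac{1}{5}$
$- 54 v{\left(-2 \right)} = \left(-54\right) \left(- \frac{1}{5}\right) = \frac{54}{5}$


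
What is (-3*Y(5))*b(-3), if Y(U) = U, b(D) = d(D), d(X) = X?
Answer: 45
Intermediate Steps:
b(D) = D
(-3*Y(5))*b(-3) = -3*5*(-3) = -15*(-3) = 45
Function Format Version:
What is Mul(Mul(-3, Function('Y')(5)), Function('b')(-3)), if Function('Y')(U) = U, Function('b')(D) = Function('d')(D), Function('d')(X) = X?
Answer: 45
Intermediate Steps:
Function('b')(D) = D
Mul(Mul(-3, Function('Y')(5)), Function('b')(-3)) = Mul(Mul(-3, 5), -3) = Mul(-15, -3) = 45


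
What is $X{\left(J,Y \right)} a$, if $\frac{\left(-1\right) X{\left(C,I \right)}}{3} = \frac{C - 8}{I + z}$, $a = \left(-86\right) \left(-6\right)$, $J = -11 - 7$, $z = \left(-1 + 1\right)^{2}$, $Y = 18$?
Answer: $2236$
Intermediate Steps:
$z = 0$ ($z = 0^{2} = 0$)
$J = -18$ ($J = -11 - 7 = -18$)
$a = 516$
$X{\left(C,I \right)} = - \frac{3 \left(-8 + C\right)}{I}$ ($X{\left(C,I \right)} = - 3 \frac{C - 8}{I + 0} = - 3 \frac{-8 + C}{I} = - \frac{3 \left(-8 + C\right)}{I}$)
$X{\left(J,Y \right)} a = \frac{3 \left(8 - -18\right)}{18} \cdot 516 = 3 \cdot \frac{1}{18} \left(8 + 18\right) 516 = 3 \cdot \frac{1}{18} \cdot 26 \cdot 516 = \frac{13}{3} \cdot 516 = 2236$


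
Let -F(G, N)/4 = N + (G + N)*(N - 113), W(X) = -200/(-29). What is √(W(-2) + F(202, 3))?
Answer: 54*√26013/29 ≈ 300.32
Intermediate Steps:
W(X) = 200/29 (W(X) = -200*(-1/29) = 200/29)
F(G, N) = -4*N - 4*(-113 + N)*(G + N) (F(G, N) = -4*(N + (G + N)*(N - 113)) = -4*(N + (G + N)*(-113 + N)) = -4*(N + (-113 + N)*(G + N)) = -4*N - 4*(-113 + N)*(G + N))
√(W(-2) + F(202, 3)) = √(200/29 + (-4*3² + 448*3 + 452*202 - 4*202*3)) = √(200/29 + (-4*9 + 1344 + 91304 - 2424)) = √(200/29 + (-36 + 1344 + 91304 - 2424)) = √(200/29 + 90188) = √(2615652/29) = 54*√26013/29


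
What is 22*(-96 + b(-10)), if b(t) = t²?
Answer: 88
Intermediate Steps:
22*(-96 + b(-10)) = 22*(-96 + (-10)²) = 22*(-96 + 100) = 22*4 = 88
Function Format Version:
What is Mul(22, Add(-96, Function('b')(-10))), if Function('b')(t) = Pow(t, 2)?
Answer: 88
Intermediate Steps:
Mul(22, Add(-96, Function('b')(-10))) = Mul(22, Add(-96, Pow(-10, 2))) = Mul(22, Add(-96, 100)) = Mul(22, 4) = 88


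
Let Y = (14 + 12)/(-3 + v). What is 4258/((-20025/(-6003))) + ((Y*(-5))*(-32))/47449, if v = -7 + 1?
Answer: 1212823909526/950166225 ≈ 1276.4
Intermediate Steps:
v = -6
Y = -26/9 (Y = (14 + 12)/(-3 - 6) = 26/(-9) = 26*(-1/9) = -26/9 ≈ -2.8889)
4258/((-20025/(-6003))) + ((Y*(-5))*(-32))/47449 = 4258/((-20025/(-6003))) + (-26/9*(-5)*(-32))/47449 = 4258/((-20025*(-1/6003))) + ((130/9)*(-32))*(1/47449) = 4258/(2225/667) - 4160/9*1/47449 = 4258*(667/2225) - 4160/427041 = 2840086/2225 - 4160/427041 = 1212823909526/950166225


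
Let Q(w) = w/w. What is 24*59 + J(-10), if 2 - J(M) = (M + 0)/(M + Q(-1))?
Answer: 12752/9 ≈ 1416.9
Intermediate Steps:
Q(w) = 1
J(M) = 2 - M/(1 + M) (J(M) = 2 - (M + 0)/(M + 1) = 2 - M/(1 + M))
24*59 + J(-10) = 24*59 + (2 - 10)/(1 - 10) = 1416 - 8/(-9) = 1416 - ⅑*(-8) = 1416 + 8/9 = 12752/9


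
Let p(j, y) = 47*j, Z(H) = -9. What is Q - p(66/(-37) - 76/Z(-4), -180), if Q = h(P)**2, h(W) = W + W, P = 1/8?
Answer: -1667603/5328 ≈ -312.99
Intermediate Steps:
P = 1/8 ≈ 0.12500
h(W) = 2*W
Q = 1/16 (Q = (2*(1/8))**2 = (1/4)**2 = 1/16 ≈ 0.062500)
Q - p(66/(-37) - 76/Z(-4), -180) = 1/16 - 47*(66/(-37) - 76/(-9)) = 1/16 - 47*(66*(-1/37) - 76*(-1/9)) = 1/16 - 47*(-66/37 + 76/9) = 1/16 - 47*2218/333 = 1/16 - 1*104246/333 = 1/16 - 104246/333 = -1667603/5328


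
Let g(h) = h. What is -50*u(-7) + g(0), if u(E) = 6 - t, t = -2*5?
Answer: -800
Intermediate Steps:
t = -10
u(E) = 16 (u(E) = 6 - 1*(-10) = 6 + 10 = 16)
-50*u(-7) + g(0) = -50*16 + 0 = -800 + 0 = -800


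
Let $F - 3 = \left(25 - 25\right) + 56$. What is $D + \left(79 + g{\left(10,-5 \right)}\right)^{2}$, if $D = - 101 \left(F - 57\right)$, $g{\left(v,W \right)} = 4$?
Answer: $6687$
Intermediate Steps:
$F = 59$ ($F = 3 + \left(\left(25 - 25\right) + 56\right) = 3 + \left(0 + 56\right) = 3 + 56 = 59$)
$D = -202$ ($D = - 101 \left(59 - 57\right) = \left(-101\right) 2 = -202$)
$D + \left(79 + g{\left(10,-5 \right)}\right)^{2} = -202 + \left(79 + 4\right)^{2} = -202 + 83^{2} = -202 + 6889 = 6687$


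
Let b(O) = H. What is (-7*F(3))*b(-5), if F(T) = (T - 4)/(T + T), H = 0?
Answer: 0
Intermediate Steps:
b(O) = 0
F(T) = (-4 + T)/(2*T) (F(T) = (-4 + T)/((2*T)) = (-4 + T)*(1/(2*T)) = (-4 + T)/(2*T))
(-7*F(3))*b(-5) = -7*(-4 + 3)/(2*3)*0 = -7*(-1)/(2*3)*0 = -7*(-⅙)*0 = (7/6)*0 = 0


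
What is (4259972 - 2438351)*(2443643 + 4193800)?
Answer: 12090905555103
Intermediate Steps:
(4259972 - 2438351)*(2443643 + 4193800) = 1821621*6637443 = 12090905555103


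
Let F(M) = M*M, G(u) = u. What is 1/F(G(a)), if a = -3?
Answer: ⅑ ≈ 0.11111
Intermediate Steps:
F(M) = M²
1/F(G(a)) = 1/((-3)²) = 1/9 = ⅑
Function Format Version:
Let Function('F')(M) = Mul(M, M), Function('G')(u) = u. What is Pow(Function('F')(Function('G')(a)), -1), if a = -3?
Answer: Rational(1, 9) ≈ 0.11111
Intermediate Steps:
Function('F')(M) = Pow(M, 2)
Pow(Function('F')(Function('G')(a)), -1) = Pow(Pow(-3, 2), -1) = Pow(9, -1) = Rational(1, 9)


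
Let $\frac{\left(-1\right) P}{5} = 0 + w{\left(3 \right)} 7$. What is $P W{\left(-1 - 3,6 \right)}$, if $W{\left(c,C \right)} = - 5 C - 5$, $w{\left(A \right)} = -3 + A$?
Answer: $0$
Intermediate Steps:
$W{\left(c,C \right)} = -5 - 5 C$
$P = 0$ ($P = - 5 \left(0 + \left(-3 + 3\right) 7\right) = - 5 \left(0 + 0 \cdot 7\right) = - 5 \left(0 + 0\right) = \left(-5\right) 0 = 0$)
$P W{\left(-1 - 3,6 \right)} = 0 \left(-5 - 30\right) = 0 \left(-35\right) = 0$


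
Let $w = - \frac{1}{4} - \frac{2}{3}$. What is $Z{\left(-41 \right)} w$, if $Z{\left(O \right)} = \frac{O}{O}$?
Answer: $- \frac{11}{12} \approx -0.91667$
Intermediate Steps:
$Z{\left(O \right)} = 1$
$w = - \frac{11}{12}$ ($w = \left(-1\right) \frac{1}{4} - \frac{2}{3} = - \frac{1}{4} - \frac{2}{3} = - \frac{11}{12} \approx -0.91667$)
$Z{\left(-41 \right)} w = 1 \left(- \frac{11}{12}\right) = - \frac{11}{12}$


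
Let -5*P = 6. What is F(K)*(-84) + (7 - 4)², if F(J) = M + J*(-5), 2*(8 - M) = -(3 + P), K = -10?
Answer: -24693/5 ≈ -4938.6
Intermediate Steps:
P = -6/5 (P = -⅕*6 = -6/5 ≈ -1.2000)
M = 89/10 (M = 8 - (-1)*(3 - 6/5)/2 = 8 - (-1)*9/(2*5) = 8 - ½*(-9/5) = 8 + 9/10 = 89/10 ≈ 8.9000)
F(J) = 89/10 - 5*J (F(J) = 89/10 + J*(-5) = 89/10 - 5*J)
F(K)*(-84) + (7 - 4)² = (89/10 - 5*(-10))*(-84) + (7 - 4)² = (89/10 + 50)*(-84) + 3² = (589/10)*(-84) + 9 = -24738/5 + 9 = -24693/5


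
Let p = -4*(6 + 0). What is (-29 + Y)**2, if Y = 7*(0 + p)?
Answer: 38809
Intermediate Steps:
p = -24 (p = -4*6 = -24)
Y = -168 (Y = 7*(0 - 24) = 7*(-24) = -168)
(-29 + Y)**2 = (-29 - 168)**2 = (-197)**2 = 38809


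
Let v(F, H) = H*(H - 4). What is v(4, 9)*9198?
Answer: 413910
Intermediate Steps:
v(F, H) = H*(-4 + H)
v(4, 9)*9198 = (9*(-4 + 9))*9198 = (9*5)*9198 = 45*9198 = 413910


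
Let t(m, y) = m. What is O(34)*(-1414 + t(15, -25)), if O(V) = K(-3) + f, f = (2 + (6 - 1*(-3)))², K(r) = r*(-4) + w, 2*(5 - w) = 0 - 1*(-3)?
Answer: -381927/2 ≈ -1.9096e+5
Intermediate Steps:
w = 7/2 (w = 5 - (0 - 1*(-3))/2 = 5 - (0 + 3)/2 = 5 - ½*3 = 5 - 3/2 = 7/2 ≈ 3.5000)
K(r) = 7/2 - 4*r (K(r) = r*(-4) + 7/2 = -4*r + 7/2 = 7/2 - 4*r)
f = 121 (f = (2 + (6 + 3))² = (2 + 9)² = 11² = 121)
O(V) = 273/2 (O(V) = (7/2 - 4*(-3)) + 121 = (7/2 + 12) + 121 = 31/2 + 121 = 273/2)
O(34)*(-1414 + t(15, -25)) = 273*(-1414 + 15)/2 = (273/2)*(-1399) = -381927/2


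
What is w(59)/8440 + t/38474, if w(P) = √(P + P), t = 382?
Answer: 191/19237 + √118/8440 ≈ 0.011216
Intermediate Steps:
w(P) = √2*√P (w(P) = √(2*P) = √2*√P)
w(59)/8440 + t/38474 = (√2*√59)/8440 + 382/38474 = √118*(1/8440) + 382*(1/38474) = √118/8440 + 191/19237 = 191/19237 + √118/8440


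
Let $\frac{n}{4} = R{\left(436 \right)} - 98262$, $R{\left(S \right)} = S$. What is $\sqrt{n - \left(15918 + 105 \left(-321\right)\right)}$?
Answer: $i \sqrt{373517} \approx 611.16 i$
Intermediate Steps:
$n = -391304$ ($n = 4 \left(436 - 98262\right) = 4 \left(-97826\right) = -391304$)
$\sqrt{n - \left(15918 + 105 \left(-321\right)\right)} = \sqrt{-391304 - \left(15918 + 105 \left(-321\right)\right)} = \sqrt{-391304 - -17787} = \sqrt{-391304 + \left(-15918 + 33705\right)} = \sqrt{-391304 + 17787} = \sqrt{-373517} = i \sqrt{373517}$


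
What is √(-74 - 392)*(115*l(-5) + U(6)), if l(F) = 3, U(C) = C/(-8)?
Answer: 1377*I*√466/4 ≈ 7431.3*I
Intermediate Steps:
U(C) = -C/8 (U(C) = C*(-⅛) = -C/8)
√(-74 - 392)*(115*l(-5) + U(6)) = √(-74 - 392)*(115*3 - ⅛*6) = √(-466)*(345 - ¾) = (I*√466)*(1377/4) = 1377*I*√466/4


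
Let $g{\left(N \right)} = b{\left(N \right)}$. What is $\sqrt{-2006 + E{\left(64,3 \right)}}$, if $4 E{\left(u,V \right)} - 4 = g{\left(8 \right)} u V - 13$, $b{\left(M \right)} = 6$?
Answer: $\frac{i \sqrt{6881}}{2} \approx 41.476 i$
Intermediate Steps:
$g{\left(N \right)} = 6$
$E{\left(u,V \right)} = - \frac{9}{4} + \frac{3 V u}{2}$ ($E{\left(u,V \right)} = 1 + \frac{6 u V - 13}{4} = 1 + \frac{6 V u - 13}{4} = 1 + \frac{-13 + 6 V u}{4} = 1 + \left(- \frac{13}{4} + \frac{3 V u}{2}\right) = - \frac{9}{4} + \frac{3 V u}{2}$)
$\sqrt{-2006 + E{\left(64,3 \right)}} = \sqrt{-2006 - \left(\frac{9}{4} - 288\right)} = \sqrt{-2006 + \left(- \frac{9}{4} + 288\right)} = \sqrt{-2006 + \frac{1143}{4}} = \sqrt{- \frac{6881}{4}} = \frac{i \sqrt{6881}}{2}$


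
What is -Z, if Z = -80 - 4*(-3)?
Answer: 68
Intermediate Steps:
Z = -68 (Z = -80 + 12 = -68)
-Z = -1*(-68) = 68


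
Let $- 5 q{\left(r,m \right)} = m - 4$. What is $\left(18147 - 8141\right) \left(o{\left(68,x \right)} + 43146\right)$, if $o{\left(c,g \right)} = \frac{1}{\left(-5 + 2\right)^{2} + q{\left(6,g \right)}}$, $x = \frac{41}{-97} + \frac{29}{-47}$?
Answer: $\frac{98488686987526}{228131} \approx 4.3172 \cdot 10^{8}$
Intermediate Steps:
$q{\left(r,m \right)} = \frac{4}{5} - \frac{m}{5}$ ($q{\left(r,m \right)} = - \frac{m - 4}{5} = - \frac{-4 + m}{5} = \frac{4}{5} - \frac{m}{5}$)
$x = - \frac{4740}{4559}$ ($x = 41 \left(- \frac{1}{97}\right) + 29 \left(- \frac{1}{47}\right) = - \frac{41}{97} - \frac{29}{47} = - \frac{4740}{4559} \approx -1.0397$)
$o{\left(c,g \right)} = \frac{1}{\frac{49}{5} - \frac{g}{5}}$ ($o{\left(c,g \right)} = \frac{1}{\left(-5 + 2\right)^{2} - \left(- \frac{4}{5} + \frac{g}{5}\right)} = \frac{1}{\left(-3\right)^{2} - \left(- \frac{4}{5} + \frac{g}{5}\right)} = \frac{1}{9 - \left(- \frac{4}{5} + \frac{g}{5}\right)} = \frac{1}{\frac{49}{5} - \frac{g}{5}}$)
$\left(18147 - 8141\right) \left(o{\left(68,x \right)} + 43146\right) = \left(18147 - 8141\right) \left(- \frac{5}{-49 - \frac{4740}{4559}} + 43146\right) = 10006 \left(- \frac{5}{- \frac{228131}{4559}} + 43146\right) = 10006 \left(\left(-5\right) \left(- \frac{4559}{228131}\right) + 43146\right) = 10006 \left(\frac{22795}{228131} + 43146\right) = 10006 \cdot \frac{9842962921}{228131} = \frac{98488686987526}{228131}$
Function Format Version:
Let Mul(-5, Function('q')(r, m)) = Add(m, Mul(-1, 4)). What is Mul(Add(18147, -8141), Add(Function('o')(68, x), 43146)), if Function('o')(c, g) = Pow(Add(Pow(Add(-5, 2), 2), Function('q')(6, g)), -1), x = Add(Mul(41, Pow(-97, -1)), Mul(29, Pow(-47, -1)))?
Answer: Rational(98488686987526, 228131) ≈ 4.3172e+8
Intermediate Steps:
Function('q')(r, m) = Add(Rational(4, 5), Mul(Rational(-1, 5), m)) (Function('q')(r, m) = Mul(Rational(-1, 5), Add(m, Mul(-1, 4))) = Mul(Rational(-1, 5), Add(m, -4)) = Mul(Rational(-1, 5), Add(-4, m)) = Add(Rational(4, 5), Mul(Rational(-1, 5), m)))
x = Rational(-4740, 4559) (x = Add(Mul(41, Rational(-1, 97)), Mul(29, Rational(-1, 47))) = Add(Rational(-41, 97), Rational(-29, 47)) = Rational(-4740, 4559) ≈ -1.0397)
Function('o')(c, g) = Pow(Add(Rational(49, 5), Mul(Rational(-1, 5), g)), -1) (Function('o')(c, g) = Pow(Add(Pow(Add(-5, 2), 2), Add(Rational(4, 5), Mul(Rational(-1, 5), g))), -1) = Pow(Add(Pow(-3, 2), Add(Rational(4, 5), Mul(Rational(-1, 5), g))), -1) = Pow(Add(9, Add(Rational(4, 5), Mul(Rational(-1, 5), g))), -1) = Pow(Add(Rational(49, 5), Mul(Rational(-1, 5), g)), -1))
Mul(Add(18147, -8141), Add(Function('o')(68, x), 43146)) = Mul(Add(18147, -8141), Add(Mul(-5, Pow(Add(-49, Rational(-4740, 4559)), -1)), 43146)) = Mul(10006, Add(Mul(-5, Pow(Rational(-228131, 4559), -1)), 43146)) = Mul(10006, Add(Mul(-5, Rational(-4559, 228131)), 43146)) = Mul(10006, Add(Rational(22795, 228131), 43146)) = Mul(10006, Rational(9842962921, 228131)) = Rational(98488686987526, 228131)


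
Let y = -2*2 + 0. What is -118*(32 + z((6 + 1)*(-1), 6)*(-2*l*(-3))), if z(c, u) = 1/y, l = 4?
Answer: -3068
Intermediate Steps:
y = -4 (y = -4 + 0 = -4)
z(c, u) = -¼ (z(c, u) = 1/(-4) = -¼)
-118*(32 + z((6 + 1)*(-1), 6)*(-2*l*(-3))) = -118*(32 - (-2*4)*(-3)/4) = -118*(32 - (-2)*(-3)) = -118*(32 - ¼*24) = -118*(32 - 6) = -118*26 = -3068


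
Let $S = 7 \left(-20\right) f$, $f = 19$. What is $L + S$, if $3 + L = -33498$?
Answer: $-36161$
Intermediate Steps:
$L = -33501$ ($L = -3 - 33498 = -33501$)
$S = -2660$ ($S = 7 \left(-20\right) 19 = \left(-140\right) 19 = -2660$)
$L + S = -33501 - 2660 = -36161$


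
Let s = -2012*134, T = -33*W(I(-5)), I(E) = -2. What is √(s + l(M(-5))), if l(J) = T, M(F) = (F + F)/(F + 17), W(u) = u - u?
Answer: 2*I*√67402 ≈ 519.24*I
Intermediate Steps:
W(u) = 0
M(F) = 2*F/(17 + F) (M(F) = (2*F)/(17 + F) = 2*F/(17 + F))
T = 0 (T = -33*0 = 0)
s = -269608
l(J) = 0
√(s + l(M(-5))) = √(-269608 + 0) = √(-269608) = 2*I*√67402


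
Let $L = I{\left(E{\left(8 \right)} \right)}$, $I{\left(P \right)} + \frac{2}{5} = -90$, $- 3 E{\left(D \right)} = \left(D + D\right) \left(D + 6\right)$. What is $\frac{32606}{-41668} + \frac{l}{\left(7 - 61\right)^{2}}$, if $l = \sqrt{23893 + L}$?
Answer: $- \frac{16303}{20834} + \frac{\sqrt{595065}}{14580} \approx -0.72961$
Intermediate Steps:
$E{\left(D \right)} = - \frac{2 D \left(6 + D\right)}{3}$ ($E{\left(D \right)} = - \frac{\left(D + D\right) \left(D + 6\right)}{3} = - \frac{2 D \left(6 + D\right)}{3}$)
$I{\left(P \right)} = - \frac{452}{5}$ ($I{\left(P \right)} = - \frac{2}{5} - 90 = - \frac{452}{5}$)
$L = - \frac{452}{5} \approx -90.4$
$l = \frac{\sqrt{595065}}{5}$ ($l = \sqrt{23893 - \frac{452}{5}} = \sqrt{\frac{119013}{5}} = \frac{\sqrt{595065}}{5} \approx 154.28$)
$\frac{32606}{-41668} + \frac{l}{\left(7 - 61\right)^{2}} = \frac{32606}{-41668} + \frac{\frac{1}{5} \sqrt{595065}}{\left(7 - 61\right)^{2}} = 32606 \left(- \frac{1}{41668}\right) + \frac{\frac{1}{5} \sqrt{595065}}{\left(-54\right)^{2}} = - \frac{16303}{20834} + \frac{\frac{1}{5} \sqrt{595065}}{2916} = - \frac{16303}{20834} + \frac{\sqrt{595065}}{5} \cdot \frac{1}{2916} = - \frac{16303}{20834} + \frac{\sqrt{595065}}{14580}$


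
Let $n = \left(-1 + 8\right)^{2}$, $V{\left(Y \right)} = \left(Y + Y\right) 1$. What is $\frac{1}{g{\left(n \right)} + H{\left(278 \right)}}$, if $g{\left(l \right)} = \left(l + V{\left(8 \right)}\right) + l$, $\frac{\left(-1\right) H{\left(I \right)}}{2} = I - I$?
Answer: $\frac{1}{114} \approx 0.0087719$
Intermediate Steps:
$V{\left(Y \right)} = 2 Y$ ($V{\left(Y \right)} = 2 Y 1 = 2 Y$)
$n = 49$ ($n = 7^{2} = 49$)
$H{\left(I \right)} = 0$ ($H{\left(I \right)} = - 2 \left(I - I\right) = \left(-2\right) 0 = 0$)
$g{\left(l \right)} = 16 + 2 l$ ($g{\left(l \right)} = \left(l + 2 \cdot 8\right) + l = \left(l + 16\right) + l = \left(16 + l\right) + l = 16 + 2 l$)
$\frac{1}{g{\left(n \right)} + H{\left(278 \right)}} = \frac{1}{\left(16 + 2 \cdot 49\right) + 0} = \frac{1}{\left(16 + 98\right) + 0} = \frac{1}{114 + 0} = \frac{1}{114}$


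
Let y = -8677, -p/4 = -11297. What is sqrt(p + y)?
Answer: sqrt(36511) ≈ 191.08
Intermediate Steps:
p = 45188 (p = -4*(-11297) = 45188)
sqrt(p + y) = sqrt(45188 - 8677) = sqrt(36511)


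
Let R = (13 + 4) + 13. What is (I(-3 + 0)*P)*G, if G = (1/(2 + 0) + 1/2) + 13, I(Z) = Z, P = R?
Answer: -1260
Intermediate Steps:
R = 30 (R = 17 + 13 = 30)
P = 30
G = 14 (G = (1/2 + ½) + 13 = (½ + ½) + 13 = 1 + 13 = 14)
(I(-3 + 0)*P)*G = ((-3 + 0)*30)*14 = -3*30*14 = -90*14 = -1260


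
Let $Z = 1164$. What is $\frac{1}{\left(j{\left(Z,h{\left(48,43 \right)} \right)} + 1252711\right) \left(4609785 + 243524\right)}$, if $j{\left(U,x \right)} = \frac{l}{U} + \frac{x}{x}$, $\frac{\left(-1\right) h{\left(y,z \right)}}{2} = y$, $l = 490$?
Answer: $\frac{582}{3538443871833361} \approx 1.6448 \cdot 10^{-13}$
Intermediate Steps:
$h{\left(y,z \right)} = - 2 y$
$j{\left(U,x \right)} = 1 + \frac{490}{U}$ ($j{\left(U,x \right)} = \frac{490}{U} + \frac{x}{x} = \frac{490}{U} + 1 = 1 + \frac{490}{U}$)
$\frac{1}{\left(j{\left(Z,h{\left(48,43 \right)} \right)} + 1252711\right) \left(4609785 + 243524\right)} = \frac{1}{\left(\frac{490 + 1164}{1164} + 1252711\right) \left(4609785 + 243524\right)} = \frac{1}{\left(\frac{1}{1164} \cdot 1654 + 1252711\right) 4853309} = \frac{1}{\left(\frac{827}{582} + 1252711\right) 4853309} = \frac{1}{\frac{729078629}{582} \cdot 4853309} = \frac{1}{\frac{3538443871833361}{582}} = \frac{582}{3538443871833361}$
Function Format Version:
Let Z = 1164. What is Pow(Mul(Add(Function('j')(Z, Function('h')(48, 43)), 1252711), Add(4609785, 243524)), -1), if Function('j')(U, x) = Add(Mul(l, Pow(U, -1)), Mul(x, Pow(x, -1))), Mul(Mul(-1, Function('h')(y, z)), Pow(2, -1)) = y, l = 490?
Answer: Rational(582, 3538443871833361) ≈ 1.6448e-13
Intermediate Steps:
Function('h')(y, z) = Mul(-2, y)
Function('j')(U, x) = Add(1, Mul(490, Pow(U, -1))) (Function('j')(U, x) = Add(Mul(490, Pow(U, -1)), Mul(x, Pow(x, -1))) = Add(Mul(490, Pow(U, -1)), 1) = Add(1, Mul(490, Pow(U, -1))))
Pow(Mul(Add(Function('j')(Z, Function('h')(48, 43)), 1252711), Add(4609785, 243524)), -1) = Pow(Mul(Add(Mul(Pow(1164, -1), Add(490, 1164)), 1252711), Add(4609785, 243524)), -1) = Pow(Mul(Add(Mul(Rational(1, 1164), 1654), 1252711), 4853309), -1) = Pow(Mul(Add(Rational(827, 582), 1252711), 4853309), -1) = Pow(Mul(Rational(729078629, 582), 4853309), -1) = Pow(Rational(3538443871833361, 582), -1) = Rational(582, 3538443871833361)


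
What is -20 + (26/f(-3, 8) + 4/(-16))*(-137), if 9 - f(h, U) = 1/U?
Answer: -109937/284 ≈ -387.10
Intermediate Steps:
f(h, U) = 9 - 1/U
-20 + (26/f(-3, 8) + 4/(-16))*(-137) = -20 + (26/(9 - 1/8) + 4/(-16))*(-137) = -20 + (26/(9 - 1*1/8) + 4*(-1/16))*(-137) = -20 + (26/(9 - 1/8) - 1/4)*(-137) = -20 + (26/(71/8) - 1/4)*(-137) = -20 + (26*(8/71) - 1/4)*(-137) = -20 + (208/71 - 1/4)*(-137) = -20 + (761/284)*(-137) = -20 - 104257/284 = -109937/284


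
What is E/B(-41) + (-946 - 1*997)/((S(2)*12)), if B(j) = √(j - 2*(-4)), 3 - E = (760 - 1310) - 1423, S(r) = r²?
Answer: -1943/48 - 1976*I*√33/33 ≈ -40.479 - 343.98*I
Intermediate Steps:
E = 1976 (E = 3 - ((760 - 1310) - 1423) = 3 - (-550 - 1423) = 3 - 1*(-1973) = 3 + 1973 = 1976)
B(j) = √(8 + j) (B(j) = √(j + 8) = √(8 + j))
E/B(-41) + (-946 - 1*997)/((S(2)*12)) = 1976/(√(8 - 41)) + (-946 - 1*997)/((2²*12)) = 1976/(√(-33)) + (-946 - 997)/((4*12)) = 1976/((I*√33)) - 1943/48 = 1976*(-I*√33/33) - 1943*1/48 = -1976*I*√33/33 - 1943/48 = -1943/48 - 1976*I*√33/33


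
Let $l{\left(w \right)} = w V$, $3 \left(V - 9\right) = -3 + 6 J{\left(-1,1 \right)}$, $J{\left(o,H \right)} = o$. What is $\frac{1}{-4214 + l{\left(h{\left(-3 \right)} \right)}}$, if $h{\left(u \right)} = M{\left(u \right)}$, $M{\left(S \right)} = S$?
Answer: $- \frac{1}{4232} \approx -0.00023629$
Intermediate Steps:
$h{\left(u \right)} = u$
$V = 6$ ($V = 9 + \frac{-3 + 6 \left(-1\right)}{3} = 9 + \frac{-3 - 6}{3} = 9 + \frac{1}{3} \left(-9\right) = 9 - 3 = 6$)
$l{\left(w \right)} = 6 w$ ($l{\left(w \right)} = w 6 = 6 w$)
$\frac{1}{-4214 + l{\left(h{\left(-3 \right)} \right)}} = \frac{1}{-4214 + 6 \left(-3\right)} = \frac{1}{-4214 - 18} = \frac{1}{-4232} = - \frac{1}{4232}$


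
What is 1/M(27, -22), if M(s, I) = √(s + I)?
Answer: √5/5 ≈ 0.44721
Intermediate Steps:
M(s, I) = √(I + s)
1/M(27, -22) = 1/(√(-22 + 27)) = 1/(√5) = √5/5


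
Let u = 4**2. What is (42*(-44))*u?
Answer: -29568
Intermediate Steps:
u = 16
(42*(-44))*u = (42*(-44))*16 = -1848*16 = -29568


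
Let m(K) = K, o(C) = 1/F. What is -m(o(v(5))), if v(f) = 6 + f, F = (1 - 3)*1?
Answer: 1/2 ≈ 0.50000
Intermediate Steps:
F = -2 (F = -2*1 = -2)
o(C) = -1/2 (o(C) = 1/(-2) = 1*(-1/2) = -1/2)
-m(o(v(5))) = -1*(-1/2) = 1/2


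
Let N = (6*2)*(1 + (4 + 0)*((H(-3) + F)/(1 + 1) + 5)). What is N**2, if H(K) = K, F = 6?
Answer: 104976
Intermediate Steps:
N = 324 (N = (6*2)*(1 + (4 + 0)*((-3 + 6)/(1 + 1) + 5)) = 12*(1 + 4*(3/2 + 5)) = 12*(1 + 4*(13/2)) = 12*(1 + 26) = 12*27 = 324)
N**2 = 324**2 = 104976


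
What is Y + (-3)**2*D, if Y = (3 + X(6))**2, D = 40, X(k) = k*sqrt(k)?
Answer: 585 + 36*sqrt(6) ≈ 673.18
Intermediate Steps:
X(k) = k**(3/2)
Y = (3 + 6*sqrt(6))**2 (Y = (3 + 6**(3/2))**2 = (3 + 6*sqrt(6))**2 ≈ 313.18)
Y + (-3)**2*D = (225 + 36*sqrt(6)) + (-3)**2*40 = (225 + 36*sqrt(6)) + 9*40 = (225 + 36*sqrt(6)) + 360 = 585 + 36*sqrt(6)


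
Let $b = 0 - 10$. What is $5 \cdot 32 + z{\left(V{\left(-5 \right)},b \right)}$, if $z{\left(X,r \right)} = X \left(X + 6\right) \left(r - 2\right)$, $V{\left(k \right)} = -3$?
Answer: $268$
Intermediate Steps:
$b = -10$ ($b = 0 - 10 = -10$)
$z{\left(X,r \right)} = X \left(-2 + r\right) \left(6 + X\right)$ ($z{\left(X,r \right)} = X \left(6 + X\right) \left(-2 + r\right) = X \left(-2 + r\right) \left(6 + X\right)$)
$5 \cdot 32 + z{\left(V{\left(-5 \right)},b \right)} = 5 \cdot 32 - 3 \left(-12 - -6 + 6 \left(-10\right) - -30\right) = 160 - 3 \left(-12 + 6 - 60 + 30\right) = 160 - -108 = 160 + 108 = 268$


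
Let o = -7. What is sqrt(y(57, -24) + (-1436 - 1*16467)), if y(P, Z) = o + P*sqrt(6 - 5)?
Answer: I*sqrt(17853) ≈ 133.62*I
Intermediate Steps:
y(P, Z) = -7 + P (y(P, Z) = -7 + P*sqrt(6 - 5) = -7 + P*sqrt(1) = -7 + P*1 = -7 + P)
sqrt(y(57, -24) + (-1436 - 1*16467)) = sqrt((-7 + 57) + (-1436 - 1*16467)) = sqrt(50 + (-1436 - 16467)) = sqrt(50 - 17903) = sqrt(-17853) = I*sqrt(17853)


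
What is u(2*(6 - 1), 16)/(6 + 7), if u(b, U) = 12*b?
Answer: 120/13 ≈ 9.2308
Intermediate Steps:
u(2*(6 - 1), 16)/(6 + 7) = (12*(2*(6 - 1)))/(6 + 7) = (12*(2*5))/13 = (12*10)/13 = (1/13)*120 = 120/13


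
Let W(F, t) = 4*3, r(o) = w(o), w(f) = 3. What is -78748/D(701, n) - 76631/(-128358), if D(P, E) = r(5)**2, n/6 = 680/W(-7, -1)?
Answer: -1123027345/128358 ≈ -8749.2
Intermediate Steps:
r(o) = 3
W(F, t) = 12
n = 340 (n = 6*(680/12) = 6*(680*(1/12)) = 6*(170/3) = 340)
D(P, E) = 9 (D(P, E) = 3**2 = 9)
-78748/D(701, n) - 76631/(-128358) = -78748/9 - 76631/(-128358) = -78748*1/9 - 76631*(-1/128358) = -78748/9 + 76631/128358 = -1123027345/128358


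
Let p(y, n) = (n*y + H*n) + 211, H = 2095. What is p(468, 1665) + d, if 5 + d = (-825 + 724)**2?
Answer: 4277802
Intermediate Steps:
p(y, n) = 211 + 2095*n + n*y (p(y, n) = (n*y + 2095*n) + 211 = (2095*n + n*y) + 211 = 211 + 2095*n + n*y)
d = 10196 (d = -5 + (-825 + 724)**2 = -5 + (-101)**2 = -5 + 10201 = 10196)
p(468, 1665) + d = (211 + 2095*1665 + 1665*468) + 10196 = (211 + 3488175 + 779220) + 10196 = 4267606 + 10196 = 4277802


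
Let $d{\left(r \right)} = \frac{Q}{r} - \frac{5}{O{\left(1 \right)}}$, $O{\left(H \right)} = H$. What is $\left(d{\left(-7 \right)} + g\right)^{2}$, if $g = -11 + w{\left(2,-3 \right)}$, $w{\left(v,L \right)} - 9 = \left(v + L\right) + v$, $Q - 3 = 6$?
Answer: $\frac{2601}{49} \approx 53.082$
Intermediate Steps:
$Q = 9$ ($Q = 3 + 6 = 9$)
$d{\left(r \right)} = -5 + \frac{9}{r}$ ($d{\left(r \right)} = \frac{9}{r} - \frac{5}{1} = \frac{9}{r} - 5 = -5 + \frac{9}{r}$)
$w{\left(v,L \right)} = 9 + L + 2 v$ ($w{\left(v,L \right)} = 9 + \left(\left(v + L\right) + v\right) = 9 + \left(\left(L + v\right) + v\right) = 9 + \left(L + 2 v\right) = 9 + L + 2 v$)
$g = -1$ ($g = -11 + \left(9 - 3 + 2 \cdot 2\right) = -11 + \left(9 - 3 + 4\right) = -11 + 10 = -1$)
$\left(d{\left(-7 \right)} + g\right)^{2} = \left(\left(-5 + \frac{9}{-7}\right) - 1\right)^{2} = \left(\left(-5 + 9 \left(- \frac{1}{7}\right)\right) - 1\right)^{2} = \left(\left(-5 - \frac{9}{7}\right) - 1\right)^{2} = \left(- \frac{44}{7} - 1\right)^{2} = \left(- \frac{51}{7}\right)^{2} = \frac{2601}{49}$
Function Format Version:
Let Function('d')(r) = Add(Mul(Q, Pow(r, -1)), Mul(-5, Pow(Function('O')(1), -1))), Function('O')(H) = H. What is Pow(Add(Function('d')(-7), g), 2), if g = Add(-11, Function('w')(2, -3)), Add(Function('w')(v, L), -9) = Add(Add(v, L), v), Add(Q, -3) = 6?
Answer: Rational(2601, 49) ≈ 53.082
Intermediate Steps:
Q = 9 (Q = Add(3, 6) = 9)
Function('d')(r) = Add(-5, Mul(9, Pow(r, -1))) (Function('d')(r) = Add(Mul(9, Pow(r, -1)), Mul(-5, Pow(1, -1))) = Add(Mul(9, Pow(r, -1)), Mul(-5, 1)) = Add(Mul(9, Pow(r, -1)), -5) = Add(-5, Mul(9, Pow(r, -1))))
Function('w')(v, L) = Add(9, L, Mul(2, v)) (Function('w')(v, L) = Add(9, Add(Add(v, L), v)) = Add(9, Add(Add(L, v), v)) = Add(9, Add(L, Mul(2, v))) = Add(9, L, Mul(2, v)))
g = -1 (g = Add(-11, Add(9, -3, Mul(2, 2))) = Add(-11, Add(9, -3, 4)) = Add(-11, 10) = -1)
Pow(Add(Function('d')(-7), g), 2) = Pow(Add(Add(-5, Mul(9, Pow(-7, -1))), -1), 2) = Pow(Add(Add(-5, Mul(9, Rational(-1, 7))), -1), 2) = Pow(Add(Add(-5, Rational(-9, 7)), -1), 2) = Pow(Add(Rational(-44, 7), -1), 2) = Pow(Rational(-51, 7), 2) = Rational(2601, 49)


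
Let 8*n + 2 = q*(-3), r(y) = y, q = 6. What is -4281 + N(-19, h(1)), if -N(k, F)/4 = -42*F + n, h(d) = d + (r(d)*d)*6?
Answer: -3095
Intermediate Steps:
n = -5/2 (n = -¼ + (6*(-3))/8 = -¼ + (⅛)*(-18) = -¼ - 9/4 = -5/2 ≈ -2.5000)
h(d) = d + 6*d² (h(d) = d + (d*d)*6 = d + d²*6 = d + 6*d²)
N(k, F) = 10 + 168*F (N(k, F) = -4*(-42*F - 5/2) = -4*(-5/2 - 42*F) = 10 + 168*F)
-4281 + N(-19, h(1)) = -4281 + (10 + 168*(1*(1 + 6*1))) = -4281 + (10 + 168*(1*(1 + 6))) = -4281 + (10 + 168*(1*7)) = -4281 + (10 + 168*7) = -4281 + (10 + 1176) = -4281 + 1186 = -3095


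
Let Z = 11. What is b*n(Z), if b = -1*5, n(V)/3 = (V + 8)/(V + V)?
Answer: -285/22 ≈ -12.955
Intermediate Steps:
n(V) = 3*(8 + V)/(2*V) (n(V) = 3*((V + 8)/(V + V)) = 3*((8 + V)/((2*V))) = 3*((8 + V)*(1/(2*V))) = 3*((8 + V)/(2*V)) = 3*(8 + V)/(2*V))
b = -5
b*n(Z) = -5*(3/2 + 12/11) = -5*57/22 = -285/22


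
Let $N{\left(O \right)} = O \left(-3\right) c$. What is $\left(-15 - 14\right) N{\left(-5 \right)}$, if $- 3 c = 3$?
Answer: $435$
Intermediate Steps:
$c = -1$ ($c = \left(- \frac{1}{3}\right) 3 = -1$)
$N{\left(O \right)} = 3 O$ ($N{\left(O \right)} = O \left(-3\right) \left(-1\right) = - 3 O \left(-1\right) = 3 O$)
$\left(-15 - 14\right) N{\left(-5 \right)} = \left(-15 - 14\right) 3 \left(-5\right) = \left(-15 - 14\right) \left(-15\right) = \left(-29\right) \left(-15\right) = 435$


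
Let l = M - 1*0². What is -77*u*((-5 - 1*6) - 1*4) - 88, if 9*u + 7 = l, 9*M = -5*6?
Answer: -12727/9 ≈ -1414.1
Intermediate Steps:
M = -10/3 (M = (-5*6)/9 = (⅑)*(-30) = -10/3 ≈ -3.3333)
l = -10/3 (l = -10/3 - 1*0² = -10/3 - 1*0 = -10/3 + 0 = -10/3 ≈ -3.3333)
u = -31/27 (u = -7/9 + (⅑)*(-10/3) = -7/9 - 10/27 = -31/27 ≈ -1.1481)
-77*u*((-5 - 1*6) - 1*4) - 88 = -(-2387)*((-5 - 1*6) - 1*4)/27 - 88 = -(-2387)*((-5 - 6) - 4)/27 - 88 = -(-2387)*(-11 - 4)/27 - 88 = -(-2387)*(-15)/27 - 88 = -77*155/9 - 88 = -11935/9 - 88 = -12727/9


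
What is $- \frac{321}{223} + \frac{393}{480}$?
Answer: $- \frac{22147}{35680} \approx -0.62071$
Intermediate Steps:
$- \frac{321}{223} + \frac{393}{480} = \left(-321\right) \frac{1}{223} + 393 \cdot \frac{1}{480} = - \frac{321}{223} + \frac{131}{160} = - \frac{22147}{35680}$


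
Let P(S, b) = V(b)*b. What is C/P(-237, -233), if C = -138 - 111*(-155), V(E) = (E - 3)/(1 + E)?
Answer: -989886/13747 ≈ -72.007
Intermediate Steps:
V(E) = (-3 + E)/(1 + E)
C = 17067 (C = -138 + 17205 = 17067)
P(S, b) = b*(-3 + b)/(1 + b) (P(S, b) = ((-3 + b)/(1 + b))*b = b*(-3 + b)/(1 + b))
C/P(-237, -233) = 17067/((-233*(-3 - 233)/(1 - 233))) = 17067/((-233*(-236)/(-232))) = 17067/((-233*(-1/232)*(-236))) = 17067/(-13747/58) = 17067*(-58/13747) = -989886/13747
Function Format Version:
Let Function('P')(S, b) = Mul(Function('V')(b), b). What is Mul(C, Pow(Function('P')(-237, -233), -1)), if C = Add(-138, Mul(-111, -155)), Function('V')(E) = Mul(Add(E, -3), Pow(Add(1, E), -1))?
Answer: Rational(-989886, 13747) ≈ -72.007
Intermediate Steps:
Function('V')(E) = Mul(Pow(Add(1, E), -1), Add(-3, E)) (Function('V')(E) = Mul(Add(-3, E), Pow(Add(1, E), -1)) = Mul(Pow(Add(1, E), -1), Add(-3, E)))
C = 17067 (C = Add(-138, 17205) = 17067)
Function('P')(S, b) = Mul(b, Pow(Add(1, b), -1), Add(-3, b)) (Function('P')(S, b) = Mul(Mul(Pow(Add(1, b), -1), Add(-3, b)), b) = Mul(b, Pow(Add(1, b), -1), Add(-3, b)))
Mul(C, Pow(Function('P')(-237, -233), -1)) = Mul(17067, Pow(Mul(-233, Pow(Add(1, -233), -1), Add(-3, -233)), -1)) = Mul(17067, Pow(Mul(-233, Pow(-232, -1), -236), -1)) = Mul(17067, Pow(Mul(-233, Rational(-1, 232), -236), -1)) = Mul(17067, Pow(Rational(-13747, 58), -1)) = Mul(17067, Rational(-58, 13747)) = Rational(-989886, 13747)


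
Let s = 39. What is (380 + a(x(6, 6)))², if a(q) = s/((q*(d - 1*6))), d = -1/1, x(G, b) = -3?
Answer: 7144929/49 ≈ 1.4582e+5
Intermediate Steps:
d = -1 (d = -1*1 = -1)
a(q) = -39/(7*q) (a(q) = 39/((q*(-1 - 1*6))) = 39/((q*(-1 - 6))) = 39/((q*(-7))) = 39/((-7*q)) = 39*(-1/(7*q)) = -39/(7*q))
(380 + a(x(6, 6)))² = (380 - 39/7/(-3))² = (380 - 39/7*(-⅓))² = (380 + 13/7)² = (2673/7)² = 7144929/49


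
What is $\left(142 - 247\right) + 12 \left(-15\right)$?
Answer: $-285$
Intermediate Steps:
$\left(142 - 247\right) + 12 \left(-15\right) = \left(142 - 247\right) - 180 = -105 - 180 = -285$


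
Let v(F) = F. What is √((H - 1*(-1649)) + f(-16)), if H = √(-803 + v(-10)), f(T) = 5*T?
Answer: √(1569 + I*√813) ≈ 39.612 + 0.3599*I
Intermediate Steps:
H = I*√813 (H = √(-803 - 10) = √(-813) = I*√813 ≈ 28.513*I)
√((H - 1*(-1649)) + f(-16)) = √((I*√813 - 1*(-1649)) + 5*(-16)) = √((I*√813 + 1649) - 80) = √((1649 + I*√813) - 80) = √(1569 + I*√813)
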